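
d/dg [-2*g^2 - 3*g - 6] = -4*g - 3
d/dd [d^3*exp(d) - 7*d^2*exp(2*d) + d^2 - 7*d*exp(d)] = d^3*exp(d) - 14*d^2*exp(2*d) + 3*d^2*exp(d) - 14*d*exp(2*d) - 7*d*exp(d) + 2*d - 7*exp(d)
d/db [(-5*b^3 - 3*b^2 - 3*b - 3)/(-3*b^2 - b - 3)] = (15*b^4 + 10*b^3 + 39*b^2 + 6)/(9*b^4 + 6*b^3 + 19*b^2 + 6*b + 9)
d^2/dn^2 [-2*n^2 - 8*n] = -4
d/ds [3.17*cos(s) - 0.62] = -3.17*sin(s)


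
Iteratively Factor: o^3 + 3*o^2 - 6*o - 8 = (o + 4)*(o^2 - o - 2) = (o + 1)*(o + 4)*(o - 2)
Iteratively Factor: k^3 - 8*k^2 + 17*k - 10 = (k - 5)*(k^2 - 3*k + 2) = (k - 5)*(k - 2)*(k - 1)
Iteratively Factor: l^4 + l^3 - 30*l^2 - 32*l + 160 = (l - 5)*(l^3 + 6*l^2 - 32) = (l - 5)*(l + 4)*(l^2 + 2*l - 8) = (l - 5)*(l - 2)*(l + 4)*(l + 4)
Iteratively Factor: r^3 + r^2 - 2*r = (r + 2)*(r^2 - r) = (r - 1)*(r + 2)*(r)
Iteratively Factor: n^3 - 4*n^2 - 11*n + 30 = (n - 2)*(n^2 - 2*n - 15) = (n - 5)*(n - 2)*(n + 3)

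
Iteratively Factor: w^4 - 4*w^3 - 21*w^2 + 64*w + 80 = (w - 5)*(w^3 + w^2 - 16*w - 16) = (w - 5)*(w - 4)*(w^2 + 5*w + 4) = (w - 5)*(w - 4)*(w + 4)*(w + 1)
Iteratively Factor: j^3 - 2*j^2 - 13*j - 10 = (j - 5)*(j^2 + 3*j + 2) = (j - 5)*(j + 1)*(j + 2)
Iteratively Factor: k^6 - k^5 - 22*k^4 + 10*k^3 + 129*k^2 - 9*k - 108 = (k - 4)*(k^5 + 3*k^4 - 10*k^3 - 30*k^2 + 9*k + 27) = (k - 4)*(k + 3)*(k^4 - 10*k^2 + 9) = (k - 4)*(k + 1)*(k + 3)*(k^3 - k^2 - 9*k + 9) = (k - 4)*(k + 1)*(k + 3)^2*(k^2 - 4*k + 3) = (k - 4)*(k - 1)*(k + 1)*(k + 3)^2*(k - 3)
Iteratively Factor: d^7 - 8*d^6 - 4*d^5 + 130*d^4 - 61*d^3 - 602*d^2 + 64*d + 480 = (d - 4)*(d^6 - 4*d^5 - 20*d^4 + 50*d^3 + 139*d^2 - 46*d - 120) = (d - 4)*(d + 3)*(d^5 - 7*d^4 + d^3 + 47*d^2 - 2*d - 40) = (d - 4)*(d + 2)*(d + 3)*(d^4 - 9*d^3 + 19*d^2 + 9*d - 20) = (d - 4)*(d + 1)*(d + 2)*(d + 3)*(d^3 - 10*d^2 + 29*d - 20) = (d - 4)^2*(d + 1)*(d + 2)*(d + 3)*(d^2 - 6*d + 5) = (d - 5)*(d - 4)^2*(d + 1)*(d + 2)*(d + 3)*(d - 1)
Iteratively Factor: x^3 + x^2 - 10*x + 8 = (x - 1)*(x^2 + 2*x - 8) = (x - 2)*(x - 1)*(x + 4)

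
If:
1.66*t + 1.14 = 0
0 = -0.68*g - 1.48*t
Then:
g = 1.49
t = -0.69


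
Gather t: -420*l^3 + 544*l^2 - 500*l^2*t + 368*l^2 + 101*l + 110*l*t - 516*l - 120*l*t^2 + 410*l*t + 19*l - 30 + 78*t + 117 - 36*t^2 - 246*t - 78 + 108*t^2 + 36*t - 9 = -420*l^3 + 912*l^2 - 396*l + t^2*(72 - 120*l) + t*(-500*l^2 + 520*l - 132)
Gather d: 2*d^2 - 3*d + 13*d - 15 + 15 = 2*d^2 + 10*d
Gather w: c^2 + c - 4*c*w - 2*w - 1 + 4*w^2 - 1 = c^2 + c + 4*w^2 + w*(-4*c - 2) - 2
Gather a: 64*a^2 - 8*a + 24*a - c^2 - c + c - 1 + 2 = 64*a^2 + 16*a - c^2 + 1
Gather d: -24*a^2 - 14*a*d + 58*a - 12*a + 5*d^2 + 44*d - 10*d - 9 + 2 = -24*a^2 + 46*a + 5*d^2 + d*(34 - 14*a) - 7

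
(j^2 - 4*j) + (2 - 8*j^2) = -7*j^2 - 4*j + 2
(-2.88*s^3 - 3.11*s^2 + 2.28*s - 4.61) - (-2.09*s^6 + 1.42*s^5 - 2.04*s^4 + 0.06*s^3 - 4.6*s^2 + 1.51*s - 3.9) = 2.09*s^6 - 1.42*s^5 + 2.04*s^4 - 2.94*s^3 + 1.49*s^2 + 0.77*s - 0.71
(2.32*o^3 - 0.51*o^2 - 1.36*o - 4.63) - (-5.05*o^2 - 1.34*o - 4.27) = 2.32*o^3 + 4.54*o^2 - 0.02*o - 0.36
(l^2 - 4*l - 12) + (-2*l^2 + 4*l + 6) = -l^2 - 6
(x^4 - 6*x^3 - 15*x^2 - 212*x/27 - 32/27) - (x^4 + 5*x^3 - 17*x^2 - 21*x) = -11*x^3 + 2*x^2 + 355*x/27 - 32/27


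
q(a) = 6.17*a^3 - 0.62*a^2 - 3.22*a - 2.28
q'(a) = 18.51*a^2 - 1.24*a - 3.22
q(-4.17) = -447.03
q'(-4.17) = 323.82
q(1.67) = 19.35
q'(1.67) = 46.33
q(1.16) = 2.78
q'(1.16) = 20.25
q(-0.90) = -4.38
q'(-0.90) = 12.89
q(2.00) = 38.16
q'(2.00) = 68.34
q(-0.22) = -1.67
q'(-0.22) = -2.05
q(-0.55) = -1.72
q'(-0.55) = 3.06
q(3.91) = 344.47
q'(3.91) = 274.91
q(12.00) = 10531.56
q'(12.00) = 2647.34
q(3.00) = 149.07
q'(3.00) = 159.65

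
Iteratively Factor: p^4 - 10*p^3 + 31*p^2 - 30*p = (p)*(p^3 - 10*p^2 + 31*p - 30) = p*(p - 3)*(p^2 - 7*p + 10) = p*(p - 5)*(p - 3)*(p - 2)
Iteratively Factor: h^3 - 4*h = (h - 2)*(h^2 + 2*h) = (h - 2)*(h + 2)*(h)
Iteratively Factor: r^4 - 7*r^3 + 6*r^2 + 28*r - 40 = (r + 2)*(r^3 - 9*r^2 + 24*r - 20) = (r - 2)*(r + 2)*(r^2 - 7*r + 10) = (r - 5)*(r - 2)*(r + 2)*(r - 2)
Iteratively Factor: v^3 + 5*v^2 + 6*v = (v)*(v^2 + 5*v + 6) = v*(v + 3)*(v + 2)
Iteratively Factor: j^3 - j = (j)*(j^2 - 1) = j*(j + 1)*(j - 1)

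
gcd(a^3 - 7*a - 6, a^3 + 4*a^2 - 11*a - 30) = a^2 - a - 6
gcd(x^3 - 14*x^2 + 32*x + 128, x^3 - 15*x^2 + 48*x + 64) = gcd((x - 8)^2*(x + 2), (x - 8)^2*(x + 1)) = x^2 - 16*x + 64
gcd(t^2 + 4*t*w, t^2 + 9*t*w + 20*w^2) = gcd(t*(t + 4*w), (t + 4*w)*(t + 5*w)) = t + 4*w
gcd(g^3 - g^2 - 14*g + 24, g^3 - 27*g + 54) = g - 3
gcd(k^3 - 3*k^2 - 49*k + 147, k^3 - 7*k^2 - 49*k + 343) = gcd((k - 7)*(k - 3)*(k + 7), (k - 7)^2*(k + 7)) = k^2 - 49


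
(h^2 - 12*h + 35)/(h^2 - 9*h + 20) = (h - 7)/(h - 4)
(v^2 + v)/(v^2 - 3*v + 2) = v*(v + 1)/(v^2 - 3*v + 2)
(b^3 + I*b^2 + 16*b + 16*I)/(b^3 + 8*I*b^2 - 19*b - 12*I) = (b - 4*I)/(b + 3*I)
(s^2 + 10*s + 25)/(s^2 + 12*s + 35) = (s + 5)/(s + 7)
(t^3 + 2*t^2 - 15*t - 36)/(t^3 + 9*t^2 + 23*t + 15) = (t^2 - t - 12)/(t^2 + 6*t + 5)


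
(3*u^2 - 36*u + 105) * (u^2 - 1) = 3*u^4 - 36*u^3 + 102*u^2 + 36*u - 105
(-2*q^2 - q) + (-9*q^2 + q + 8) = 8 - 11*q^2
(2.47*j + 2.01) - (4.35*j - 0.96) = 2.97 - 1.88*j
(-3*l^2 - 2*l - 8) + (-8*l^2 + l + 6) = -11*l^2 - l - 2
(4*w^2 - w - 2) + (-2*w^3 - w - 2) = -2*w^3 + 4*w^2 - 2*w - 4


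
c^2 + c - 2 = (c - 1)*(c + 2)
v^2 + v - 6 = (v - 2)*(v + 3)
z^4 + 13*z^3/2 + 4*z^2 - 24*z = z*(z - 3/2)*(z + 4)^2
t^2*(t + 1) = t^3 + t^2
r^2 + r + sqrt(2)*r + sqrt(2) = (r + 1)*(r + sqrt(2))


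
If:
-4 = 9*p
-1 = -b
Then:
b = 1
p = -4/9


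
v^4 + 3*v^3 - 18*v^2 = v^2*(v - 3)*(v + 6)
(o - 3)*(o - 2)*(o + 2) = o^3 - 3*o^2 - 4*o + 12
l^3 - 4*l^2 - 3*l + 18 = (l - 3)^2*(l + 2)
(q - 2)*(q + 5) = q^2 + 3*q - 10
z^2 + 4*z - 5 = (z - 1)*(z + 5)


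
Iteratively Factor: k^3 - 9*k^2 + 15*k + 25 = (k - 5)*(k^2 - 4*k - 5) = (k - 5)*(k + 1)*(k - 5)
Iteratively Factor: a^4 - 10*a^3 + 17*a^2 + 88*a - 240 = (a - 5)*(a^3 - 5*a^2 - 8*a + 48) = (a - 5)*(a - 4)*(a^2 - a - 12) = (a - 5)*(a - 4)^2*(a + 3)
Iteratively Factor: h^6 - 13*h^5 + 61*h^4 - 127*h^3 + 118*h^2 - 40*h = (h - 2)*(h^5 - 11*h^4 + 39*h^3 - 49*h^2 + 20*h) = (h - 2)*(h - 1)*(h^4 - 10*h^3 + 29*h^2 - 20*h) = (h - 4)*(h - 2)*(h - 1)*(h^3 - 6*h^2 + 5*h) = (h - 5)*(h - 4)*(h - 2)*(h - 1)*(h^2 - h) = (h - 5)*(h - 4)*(h - 2)*(h - 1)^2*(h)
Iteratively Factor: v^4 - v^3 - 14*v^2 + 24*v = (v)*(v^3 - v^2 - 14*v + 24) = v*(v - 3)*(v^2 + 2*v - 8) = v*(v - 3)*(v - 2)*(v + 4)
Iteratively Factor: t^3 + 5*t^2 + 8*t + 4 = (t + 2)*(t^2 + 3*t + 2) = (t + 2)^2*(t + 1)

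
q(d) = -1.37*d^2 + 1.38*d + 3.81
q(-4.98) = -37.04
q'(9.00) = -23.28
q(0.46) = 4.15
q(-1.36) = -0.60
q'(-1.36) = 5.11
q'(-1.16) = 4.56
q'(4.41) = -10.70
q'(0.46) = 0.12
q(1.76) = 2.00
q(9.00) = -94.74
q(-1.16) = 0.37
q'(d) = 1.38 - 2.74*d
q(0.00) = 3.81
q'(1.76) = -3.44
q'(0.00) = 1.38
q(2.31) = -0.31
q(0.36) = 4.13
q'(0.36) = 0.39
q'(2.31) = -4.95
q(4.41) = -16.75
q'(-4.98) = 15.03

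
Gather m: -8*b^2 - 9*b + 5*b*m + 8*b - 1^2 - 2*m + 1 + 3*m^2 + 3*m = -8*b^2 - b + 3*m^2 + m*(5*b + 1)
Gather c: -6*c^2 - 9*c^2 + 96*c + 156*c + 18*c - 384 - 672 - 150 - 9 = -15*c^2 + 270*c - 1215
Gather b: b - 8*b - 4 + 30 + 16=42 - 7*b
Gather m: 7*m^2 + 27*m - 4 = 7*m^2 + 27*m - 4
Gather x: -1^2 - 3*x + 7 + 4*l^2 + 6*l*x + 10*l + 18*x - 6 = 4*l^2 + 10*l + x*(6*l + 15)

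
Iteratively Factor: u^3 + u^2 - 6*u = (u)*(u^2 + u - 6) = u*(u + 3)*(u - 2)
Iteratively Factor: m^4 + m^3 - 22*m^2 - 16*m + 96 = (m + 4)*(m^3 - 3*m^2 - 10*m + 24) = (m - 4)*(m + 4)*(m^2 + m - 6) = (m - 4)*(m + 3)*(m + 4)*(m - 2)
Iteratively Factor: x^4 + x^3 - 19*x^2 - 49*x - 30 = (x + 2)*(x^3 - x^2 - 17*x - 15) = (x - 5)*(x + 2)*(x^2 + 4*x + 3) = (x - 5)*(x + 1)*(x + 2)*(x + 3)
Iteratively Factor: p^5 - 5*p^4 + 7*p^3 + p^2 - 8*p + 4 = (p - 2)*(p^4 - 3*p^3 + p^2 + 3*p - 2) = (p - 2)^2*(p^3 - p^2 - p + 1) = (p - 2)^2*(p + 1)*(p^2 - 2*p + 1) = (p - 2)^2*(p - 1)*(p + 1)*(p - 1)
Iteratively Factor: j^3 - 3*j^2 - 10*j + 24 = (j - 4)*(j^2 + j - 6) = (j - 4)*(j + 3)*(j - 2)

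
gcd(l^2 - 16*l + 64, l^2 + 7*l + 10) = 1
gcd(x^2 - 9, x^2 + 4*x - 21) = x - 3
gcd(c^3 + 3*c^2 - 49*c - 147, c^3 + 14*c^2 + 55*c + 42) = c + 7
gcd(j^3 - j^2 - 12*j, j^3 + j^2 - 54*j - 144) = j + 3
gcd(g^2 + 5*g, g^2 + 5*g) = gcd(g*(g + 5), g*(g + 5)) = g^2 + 5*g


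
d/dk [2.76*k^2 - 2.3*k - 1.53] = 5.52*k - 2.3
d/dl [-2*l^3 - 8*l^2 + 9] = 2*l*(-3*l - 8)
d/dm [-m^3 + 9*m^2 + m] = -3*m^2 + 18*m + 1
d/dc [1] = 0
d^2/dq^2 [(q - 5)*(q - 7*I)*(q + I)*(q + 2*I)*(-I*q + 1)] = -20*I*q^3 + q^2*(-36 + 60*I) + q*(90 - 138*I) + 66 + 230*I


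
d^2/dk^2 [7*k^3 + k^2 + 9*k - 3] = 42*k + 2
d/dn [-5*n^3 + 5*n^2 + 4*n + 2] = -15*n^2 + 10*n + 4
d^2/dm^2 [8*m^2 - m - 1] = 16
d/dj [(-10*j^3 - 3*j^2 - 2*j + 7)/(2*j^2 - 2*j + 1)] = 2*(-10*j^4 + 20*j^3 - 10*j^2 - 17*j + 6)/(4*j^4 - 8*j^3 + 8*j^2 - 4*j + 1)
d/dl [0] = 0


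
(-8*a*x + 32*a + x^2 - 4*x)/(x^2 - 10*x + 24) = (-8*a + x)/(x - 6)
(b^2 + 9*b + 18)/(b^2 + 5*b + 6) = (b + 6)/(b + 2)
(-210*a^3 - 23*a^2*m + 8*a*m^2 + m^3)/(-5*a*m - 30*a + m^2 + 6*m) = (42*a^2 + 13*a*m + m^2)/(m + 6)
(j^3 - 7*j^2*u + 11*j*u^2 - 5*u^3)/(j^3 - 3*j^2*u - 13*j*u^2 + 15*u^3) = (j - u)/(j + 3*u)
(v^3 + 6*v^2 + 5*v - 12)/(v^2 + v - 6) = (v^2 + 3*v - 4)/(v - 2)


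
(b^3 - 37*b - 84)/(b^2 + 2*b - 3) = (b^2 - 3*b - 28)/(b - 1)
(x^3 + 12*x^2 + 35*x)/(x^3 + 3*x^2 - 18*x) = (x^2 + 12*x + 35)/(x^2 + 3*x - 18)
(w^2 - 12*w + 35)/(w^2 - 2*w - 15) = (w - 7)/(w + 3)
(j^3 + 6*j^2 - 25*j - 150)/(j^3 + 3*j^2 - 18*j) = (j^2 - 25)/(j*(j - 3))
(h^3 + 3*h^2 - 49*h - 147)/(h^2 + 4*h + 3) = (h^2 - 49)/(h + 1)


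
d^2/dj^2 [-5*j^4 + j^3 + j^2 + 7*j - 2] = -60*j^2 + 6*j + 2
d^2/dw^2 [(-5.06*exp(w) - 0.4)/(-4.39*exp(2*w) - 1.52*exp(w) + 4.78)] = (97.516826*exp(4*w) - 2.92900799999995*exp(3*w) + 645.087672*exp(2*w) + 71.262816*exp(w) + 118.519144)*exp(w)/(84.604519*exp(6*w) + 87.880776*exp(5*w) - 245.933946*exp(4*w) - 187.864096*exp(3*w) + 267.782292*exp(2*w) + 104.188704*exp(w) - 109.215352)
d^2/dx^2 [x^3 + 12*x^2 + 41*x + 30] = 6*x + 24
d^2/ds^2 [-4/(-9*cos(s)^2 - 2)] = 72*(-18*sin(s)^4 + 5*sin(s)^2 + 11)/(9*cos(s)^2 + 2)^3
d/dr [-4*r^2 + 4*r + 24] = 4 - 8*r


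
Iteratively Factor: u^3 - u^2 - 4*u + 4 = (u + 2)*(u^2 - 3*u + 2) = (u - 2)*(u + 2)*(u - 1)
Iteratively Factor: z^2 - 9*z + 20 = (z - 4)*(z - 5)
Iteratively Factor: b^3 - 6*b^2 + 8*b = (b)*(b^2 - 6*b + 8) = b*(b - 4)*(b - 2)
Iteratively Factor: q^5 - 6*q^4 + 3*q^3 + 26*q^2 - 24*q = (q + 2)*(q^4 - 8*q^3 + 19*q^2 - 12*q) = q*(q + 2)*(q^3 - 8*q^2 + 19*q - 12) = q*(q - 4)*(q + 2)*(q^2 - 4*q + 3) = q*(q - 4)*(q - 1)*(q + 2)*(q - 3)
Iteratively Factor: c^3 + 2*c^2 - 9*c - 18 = (c - 3)*(c^2 + 5*c + 6) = (c - 3)*(c + 2)*(c + 3)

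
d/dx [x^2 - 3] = 2*x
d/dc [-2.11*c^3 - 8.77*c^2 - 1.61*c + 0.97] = -6.33*c^2 - 17.54*c - 1.61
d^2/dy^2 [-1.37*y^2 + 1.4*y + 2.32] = -2.74000000000000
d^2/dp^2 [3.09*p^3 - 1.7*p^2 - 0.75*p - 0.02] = 18.54*p - 3.4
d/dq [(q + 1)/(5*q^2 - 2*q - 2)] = 5*q*(-q - 2)/(25*q^4 - 20*q^3 - 16*q^2 + 8*q + 4)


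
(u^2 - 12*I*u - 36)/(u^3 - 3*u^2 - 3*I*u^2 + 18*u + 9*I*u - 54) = (u - 6*I)/(u^2 + 3*u*(-1 + I) - 9*I)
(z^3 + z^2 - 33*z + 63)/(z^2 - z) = (z^3 + z^2 - 33*z + 63)/(z*(z - 1))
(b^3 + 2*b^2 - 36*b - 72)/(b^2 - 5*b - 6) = (b^2 + 8*b + 12)/(b + 1)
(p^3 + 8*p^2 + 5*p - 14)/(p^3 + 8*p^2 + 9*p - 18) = (p^2 + 9*p + 14)/(p^2 + 9*p + 18)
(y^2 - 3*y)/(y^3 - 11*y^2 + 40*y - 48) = y/(y^2 - 8*y + 16)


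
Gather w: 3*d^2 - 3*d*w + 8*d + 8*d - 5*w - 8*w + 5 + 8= 3*d^2 + 16*d + w*(-3*d - 13) + 13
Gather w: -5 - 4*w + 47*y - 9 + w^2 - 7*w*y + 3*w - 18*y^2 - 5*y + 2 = w^2 + w*(-7*y - 1) - 18*y^2 + 42*y - 12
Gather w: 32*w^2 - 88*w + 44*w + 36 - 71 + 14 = 32*w^2 - 44*w - 21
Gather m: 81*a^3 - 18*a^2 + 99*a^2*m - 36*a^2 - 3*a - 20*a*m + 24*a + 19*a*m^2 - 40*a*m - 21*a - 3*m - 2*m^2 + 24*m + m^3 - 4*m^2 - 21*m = 81*a^3 - 54*a^2 + m^3 + m^2*(19*a - 6) + m*(99*a^2 - 60*a)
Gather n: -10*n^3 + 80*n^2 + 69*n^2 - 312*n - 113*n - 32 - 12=-10*n^3 + 149*n^2 - 425*n - 44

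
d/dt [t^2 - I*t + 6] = 2*t - I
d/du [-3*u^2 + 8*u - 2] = 8 - 6*u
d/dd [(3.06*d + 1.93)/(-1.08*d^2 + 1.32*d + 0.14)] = (3.3048*d^2 + 4.1688*d - 2.1192)/(1.1664*d^4 - 2.8512*d^3 + 1.44*d^2 + 0.3696*d + 0.0196)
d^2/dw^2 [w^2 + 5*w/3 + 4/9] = 2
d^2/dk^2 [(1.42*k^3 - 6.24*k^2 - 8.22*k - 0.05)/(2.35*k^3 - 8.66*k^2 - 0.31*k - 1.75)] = (2.8421709430404e-14*k^7 - 11.1239600000001*k^6 - 266.16288*k^5 + 1043.19978*k^4 - 1597.154872*k^3 + 144.08817*k^2 + 771.49797*k - 27.79541)/(12.977875*k^9 - 143.47455*k^8 + 523.583055*k^7 - 640.602161*k^6 + 144.617097*k^5 - 388.574328*k^4 - 6.627466*k^3 - 80.068275*k^2 - 2.848125*k - 5.359375)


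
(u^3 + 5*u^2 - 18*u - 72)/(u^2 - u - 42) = (u^2 - u - 12)/(u - 7)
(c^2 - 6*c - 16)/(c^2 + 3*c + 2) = (c - 8)/(c + 1)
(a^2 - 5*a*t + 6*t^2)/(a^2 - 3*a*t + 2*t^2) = (-a + 3*t)/(-a + t)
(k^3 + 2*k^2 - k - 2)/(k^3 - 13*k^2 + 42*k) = (k^3 + 2*k^2 - k - 2)/(k*(k^2 - 13*k + 42))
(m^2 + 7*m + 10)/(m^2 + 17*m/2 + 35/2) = 2*(m + 2)/(2*m + 7)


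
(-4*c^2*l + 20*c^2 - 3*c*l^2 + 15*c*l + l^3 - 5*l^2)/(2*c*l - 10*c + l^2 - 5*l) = (-4*c^2 - 3*c*l + l^2)/(2*c + l)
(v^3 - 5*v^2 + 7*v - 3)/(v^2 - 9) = (v^2 - 2*v + 1)/(v + 3)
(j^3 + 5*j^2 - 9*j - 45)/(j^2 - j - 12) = (j^2 + 2*j - 15)/(j - 4)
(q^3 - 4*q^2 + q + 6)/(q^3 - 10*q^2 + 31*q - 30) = (q + 1)/(q - 5)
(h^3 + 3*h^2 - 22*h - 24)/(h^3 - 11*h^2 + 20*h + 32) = (h + 6)/(h - 8)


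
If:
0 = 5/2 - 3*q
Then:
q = 5/6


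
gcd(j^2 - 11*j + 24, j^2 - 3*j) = j - 3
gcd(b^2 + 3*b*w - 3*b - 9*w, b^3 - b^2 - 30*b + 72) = b - 3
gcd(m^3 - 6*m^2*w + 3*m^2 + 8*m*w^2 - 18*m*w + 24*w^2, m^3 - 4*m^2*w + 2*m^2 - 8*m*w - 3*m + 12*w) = -m^2 + 4*m*w - 3*m + 12*w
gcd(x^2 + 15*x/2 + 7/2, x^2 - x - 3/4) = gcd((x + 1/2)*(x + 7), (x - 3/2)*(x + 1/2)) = x + 1/2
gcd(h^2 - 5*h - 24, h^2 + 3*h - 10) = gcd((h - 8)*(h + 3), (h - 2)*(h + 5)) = 1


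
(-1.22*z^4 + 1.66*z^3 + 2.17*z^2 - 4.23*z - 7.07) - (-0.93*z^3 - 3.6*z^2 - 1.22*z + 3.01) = -1.22*z^4 + 2.59*z^3 + 5.77*z^2 - 3.01*z - 10.08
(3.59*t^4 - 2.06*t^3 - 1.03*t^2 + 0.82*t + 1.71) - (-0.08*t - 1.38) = 3.59*t^4 - 2.06*t^3 - 1.03*t^2 + 0.9*t + 3.09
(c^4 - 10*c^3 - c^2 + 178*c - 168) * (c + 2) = c^5 - 8*c^4 - 21*c^3 + 176*c^2 + 188*c - 336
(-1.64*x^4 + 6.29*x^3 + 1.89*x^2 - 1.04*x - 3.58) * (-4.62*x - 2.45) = 7.5768*x^5 - 25.0418*x^4 - 24.1423*x^3 + 0.1743*x^2 + 19.0876*x + 8.771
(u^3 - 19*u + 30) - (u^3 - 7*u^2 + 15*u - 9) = 7*u^2 - 34*u + 39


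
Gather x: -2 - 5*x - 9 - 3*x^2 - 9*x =-3*x^2 - 14*x - 11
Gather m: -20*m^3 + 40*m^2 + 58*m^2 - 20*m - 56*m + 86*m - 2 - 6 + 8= -20*m^3 + 98*m^2 + 10*m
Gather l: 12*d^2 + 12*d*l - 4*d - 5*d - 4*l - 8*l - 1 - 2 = 12*d^2 - 9*d + l*(12*d - 12) - 3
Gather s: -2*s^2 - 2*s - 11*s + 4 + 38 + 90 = -2*s^2 - 13*s + 132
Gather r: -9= -9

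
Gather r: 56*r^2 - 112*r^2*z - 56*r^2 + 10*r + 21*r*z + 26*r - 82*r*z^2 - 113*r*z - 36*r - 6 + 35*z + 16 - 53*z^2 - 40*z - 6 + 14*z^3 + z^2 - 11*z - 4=-112*r^2*z + r*(-82*z^2 - 92*z) + 14*z^3 - 52*z^2 - 16*z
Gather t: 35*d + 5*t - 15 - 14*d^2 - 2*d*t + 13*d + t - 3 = -14*d^2 + 48*d + t*(6 - 2*d) - 18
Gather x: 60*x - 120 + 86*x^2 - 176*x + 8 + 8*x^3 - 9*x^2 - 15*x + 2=8*x^3 + 77*x^2 - 131*x - 110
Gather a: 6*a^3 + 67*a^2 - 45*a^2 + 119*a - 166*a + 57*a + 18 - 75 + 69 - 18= 6*a^3 + 22*a^2 + 10*a - 6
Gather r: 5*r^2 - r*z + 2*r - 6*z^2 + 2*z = 5*r^2 + r*(2 - z) - 6*z^2 + 2*z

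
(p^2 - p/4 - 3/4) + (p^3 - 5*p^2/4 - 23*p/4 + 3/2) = p^3 - p^2/4 - 6*p + 3/4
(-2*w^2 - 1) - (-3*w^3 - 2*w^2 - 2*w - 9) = 3*w^3 + 2*w + 8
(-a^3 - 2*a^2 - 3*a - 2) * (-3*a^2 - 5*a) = 3*a^5 + 11*a^4 + 19*a^3 + 21*a^2 + 10*a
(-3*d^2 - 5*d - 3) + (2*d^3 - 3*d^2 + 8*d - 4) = 2*d^3 - 6*d^2 + 3*d - 7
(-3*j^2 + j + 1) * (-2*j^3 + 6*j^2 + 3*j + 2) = 6*j^5 - 20*j^4 - 5*j^3 + 3*j^2 + 5*j + 2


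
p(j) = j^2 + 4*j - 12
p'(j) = 2*j + 4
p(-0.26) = -12.97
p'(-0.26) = 3.48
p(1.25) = -5.44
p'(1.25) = 6.50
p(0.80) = -8.16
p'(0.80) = 5.60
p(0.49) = -9.80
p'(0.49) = 4.98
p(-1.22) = -15.39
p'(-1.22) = 1.56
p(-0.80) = -14.56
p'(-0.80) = 2.40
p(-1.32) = -15.54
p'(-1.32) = 1.36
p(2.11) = 0.89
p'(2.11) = 8.22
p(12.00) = 180.00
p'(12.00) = 28.00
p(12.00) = 180.00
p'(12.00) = 28.00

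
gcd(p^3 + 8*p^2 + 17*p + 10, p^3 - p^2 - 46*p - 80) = p^2 + 7*p + 10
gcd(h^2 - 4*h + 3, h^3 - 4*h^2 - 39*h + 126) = h - 3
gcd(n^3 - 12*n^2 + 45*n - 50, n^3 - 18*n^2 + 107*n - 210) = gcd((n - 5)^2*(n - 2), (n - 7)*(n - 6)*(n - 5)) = n - 5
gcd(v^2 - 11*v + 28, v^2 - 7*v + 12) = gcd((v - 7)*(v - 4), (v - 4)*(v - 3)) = v - 4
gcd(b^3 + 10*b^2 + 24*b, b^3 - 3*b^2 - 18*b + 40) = b + 4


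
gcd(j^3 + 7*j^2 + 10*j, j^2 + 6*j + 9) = 1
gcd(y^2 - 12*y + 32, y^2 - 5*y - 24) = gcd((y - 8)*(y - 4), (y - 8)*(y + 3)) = y - 8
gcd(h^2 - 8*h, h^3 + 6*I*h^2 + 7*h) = h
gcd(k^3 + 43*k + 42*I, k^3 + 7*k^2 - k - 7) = 1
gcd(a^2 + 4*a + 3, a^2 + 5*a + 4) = a + 1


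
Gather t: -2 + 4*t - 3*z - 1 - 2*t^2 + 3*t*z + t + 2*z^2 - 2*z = -2*t^2 + t*(3*z + 5) + 2*z^2 - 5*z - 3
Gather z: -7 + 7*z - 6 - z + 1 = 6*z - 12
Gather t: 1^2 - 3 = -2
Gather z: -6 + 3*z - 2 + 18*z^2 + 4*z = 18*z^2 + 7*z - 8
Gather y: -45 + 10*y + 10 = 10*y - 35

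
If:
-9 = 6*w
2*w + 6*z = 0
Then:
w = -3/2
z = 1/2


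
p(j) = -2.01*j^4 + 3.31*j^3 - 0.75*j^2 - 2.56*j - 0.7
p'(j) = -8.04*j^3 + 9.93*j^2 - 1.5*j - 2.56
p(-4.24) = -905.25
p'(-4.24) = 795.17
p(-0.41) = -0.06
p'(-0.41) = 0.28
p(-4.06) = -770.32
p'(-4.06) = 705.28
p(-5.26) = -2028.34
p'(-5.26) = 1450.14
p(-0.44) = -0.08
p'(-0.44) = 0.71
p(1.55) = -5.75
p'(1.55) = -10.97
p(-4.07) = -777.40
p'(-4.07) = 710.08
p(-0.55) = -0.25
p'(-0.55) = 2.61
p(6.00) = -1933.06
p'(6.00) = -1390.72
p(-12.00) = -47477.02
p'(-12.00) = 15338.48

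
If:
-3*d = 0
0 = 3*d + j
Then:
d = 0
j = 0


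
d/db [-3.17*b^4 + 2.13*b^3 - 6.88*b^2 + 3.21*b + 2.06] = -12.68*b^3 + 6.39*b^2 - 13.76*b + 3.21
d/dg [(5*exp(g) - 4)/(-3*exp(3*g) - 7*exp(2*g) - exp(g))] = (30*exp(3*g) - exp(2*g) - 56*exp(g) - 4)*exp(-g)/(9*exp(4*g) + 42*exp(3*g) + 55*exp(2*g) + 14*exp(g) + 1)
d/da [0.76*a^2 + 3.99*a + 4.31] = 1.52*a + 3.99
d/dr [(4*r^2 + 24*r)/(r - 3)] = 4*(r^2 - 6*r - 18)/(r^2 - 6*r + 9)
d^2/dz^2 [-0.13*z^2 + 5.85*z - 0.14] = -0.260000000000000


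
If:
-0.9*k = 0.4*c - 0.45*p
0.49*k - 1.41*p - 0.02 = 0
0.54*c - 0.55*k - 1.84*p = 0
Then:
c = -0.03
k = 0.01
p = -0.01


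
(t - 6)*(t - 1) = t^2 - 7*t + 6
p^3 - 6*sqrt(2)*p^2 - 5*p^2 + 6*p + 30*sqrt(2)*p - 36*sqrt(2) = (p - 3)*(p - 2)*(p - 6*sqrt(2))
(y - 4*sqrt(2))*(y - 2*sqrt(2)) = y^2 - 6*sqrt(2)*y + 16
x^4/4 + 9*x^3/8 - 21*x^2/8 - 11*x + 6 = (x/4 + 1)*(x - 3)*(x - 1/2)*(x + 4)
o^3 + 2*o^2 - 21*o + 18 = (o - 3)*(o - 1)*(o + 6)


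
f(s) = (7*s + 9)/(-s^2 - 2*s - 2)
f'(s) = (2*s + 2)*(7*s + 9)/(-s^2 - 2*s - 2)^2 + 7/(-s^2 - 2*s - 2)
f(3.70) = -1.51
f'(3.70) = 0.31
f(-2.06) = 2.55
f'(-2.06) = -0.75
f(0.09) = -4.40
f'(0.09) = 1.19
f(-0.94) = -2.41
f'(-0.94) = -6.69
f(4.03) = -1.41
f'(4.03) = 0.27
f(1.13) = -3.05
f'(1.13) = 1.09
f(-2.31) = 2.64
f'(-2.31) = -0.03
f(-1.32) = 0.22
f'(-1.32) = -6.22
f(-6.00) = 1.27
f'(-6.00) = 0.22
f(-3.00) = 2.40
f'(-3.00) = 0.52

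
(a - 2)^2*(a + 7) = a^3 + 3*a^2 - 24*a + 28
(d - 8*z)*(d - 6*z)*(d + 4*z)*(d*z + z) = d^4*z - 10*d^3*z^2 + d^3*z - 8*d^2*z^3 - 10*d^2*z^2 + 192*d*z^4 - 8*d*z^3 + 192*z^4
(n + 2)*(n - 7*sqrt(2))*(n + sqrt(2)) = n^3 - 6*sqrt(2)*n^2 + 2*n^2 - 12*sqrt(2)*n - 14*n - 28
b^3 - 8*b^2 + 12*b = b*(b - 6)*(b - 2)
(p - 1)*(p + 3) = p^2 + 2*p - 3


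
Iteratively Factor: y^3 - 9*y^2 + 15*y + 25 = (y - 5)*(y^2 - 4*y - 5) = (y - 5)^2*(y + 1)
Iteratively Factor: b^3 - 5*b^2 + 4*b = (b - 4)*(b^2 - b) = b*(b - 4)*(b - 1)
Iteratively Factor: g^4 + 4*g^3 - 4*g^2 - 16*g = (g + 4)*(g^3 - 4*g) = (g + 2)*(g + 4)*(g^2 - 2*g) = g*(g + 2)*(g + 4)*(g - 2)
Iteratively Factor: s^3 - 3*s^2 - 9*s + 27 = (s - 3)*(s^2 - 9) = (s - 3)^2*(s + 3)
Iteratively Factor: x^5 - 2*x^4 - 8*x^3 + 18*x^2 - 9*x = (x - 1)*(x^4 - x^3 - 9*x^2 + 9*x) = (x - 1)^2*(x^3 - 9*x) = x*(x - 1)^2*(x^2 - 9) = x*(x - 1)^2*(x + 3)*(x - 3)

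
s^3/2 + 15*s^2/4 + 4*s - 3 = (s/2 + 1)*(s - 1/2)*(s + 6)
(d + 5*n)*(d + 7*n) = d^2 + 12*d*n + 35*n^2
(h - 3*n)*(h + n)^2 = h^3 - h^2*n - 5*h*n^2 - 3*n^3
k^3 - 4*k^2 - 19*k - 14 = (k - 7)*(k + 1)*(k + 2)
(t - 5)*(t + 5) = t^2 - 25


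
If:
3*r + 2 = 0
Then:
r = -2/3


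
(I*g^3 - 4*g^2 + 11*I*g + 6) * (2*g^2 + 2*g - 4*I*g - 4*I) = 2*I*g^5 - 4*g^4 + 2*I*g^4 - 4*g^3 + 38*I*g^3 + 56*g^2 + 38*I*g^2 + 56*g - 24*I*g - 24*I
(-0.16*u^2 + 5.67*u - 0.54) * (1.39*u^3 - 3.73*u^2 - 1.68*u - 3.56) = -0.2224*u^5 + 8.4781*u^4 - 21.6309*u^3 - 6.9418*u^2 - 19.278*u + 1.9224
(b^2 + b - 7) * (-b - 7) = -b^3 - 8*b^2 + 49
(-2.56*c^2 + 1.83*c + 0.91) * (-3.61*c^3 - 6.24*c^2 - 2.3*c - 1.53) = 9.2416*c^5 + 9.3681*c^4 - 8.8163*c^3 - 5.9706*c^2 - 4.8929*c - 1.3923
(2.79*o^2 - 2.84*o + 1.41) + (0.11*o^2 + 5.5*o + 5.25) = 2.9*o^2 + 2.66*o + 6.66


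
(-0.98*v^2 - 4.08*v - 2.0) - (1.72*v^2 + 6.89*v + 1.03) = -2.7*v^2 - 10.97*v - 3.03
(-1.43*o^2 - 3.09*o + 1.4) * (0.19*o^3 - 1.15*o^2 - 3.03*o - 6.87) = -0.2717*o^5 + 1.0574*o^4 + 8.1524*o^3 + 17.5768*o^2 + 16.9863*o - 9.618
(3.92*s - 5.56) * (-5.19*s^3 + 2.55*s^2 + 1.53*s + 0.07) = -20.3448*s^4 + 38.8524*s^3 - 8.1804*s^2 - 8.2324*s - 0.3892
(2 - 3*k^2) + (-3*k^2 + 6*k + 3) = -6*k^2 + 6*k + 5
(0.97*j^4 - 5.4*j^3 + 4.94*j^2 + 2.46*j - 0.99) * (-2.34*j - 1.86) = -2.2698*j^5 + 10.8318*j^4 - 1.5156*j^3 - 14.9448*j^2 - 2.259*j + 1.8414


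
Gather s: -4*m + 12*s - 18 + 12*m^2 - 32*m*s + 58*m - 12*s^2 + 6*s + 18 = 12*m^2 + 54*m - 12*s^2 + s*(18 - 32*m)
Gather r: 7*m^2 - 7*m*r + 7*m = 7*m^2 - 7*m*r + 7*m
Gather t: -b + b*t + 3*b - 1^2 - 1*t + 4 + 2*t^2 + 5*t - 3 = 2*b + 2*t^2 + t*(b + 4)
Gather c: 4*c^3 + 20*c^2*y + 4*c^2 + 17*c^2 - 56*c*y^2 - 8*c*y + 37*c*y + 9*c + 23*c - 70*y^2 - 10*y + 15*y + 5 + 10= 4*c^3 + c^2*(20*y + 21) + c*(-56*y^2 + 29*y + 32) - 70*y^2 + 5*y + 15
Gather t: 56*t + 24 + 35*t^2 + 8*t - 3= 35*t^2 + 64*t + 21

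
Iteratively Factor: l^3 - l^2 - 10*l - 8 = (l + 1)*(l^2 - 2*l - 8) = (l - 4)*(l + 1)*(l + 2)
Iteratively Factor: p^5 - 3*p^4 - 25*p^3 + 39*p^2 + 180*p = (p + 3)*(p^4 - 6*p^3 - 7*p^2 + 60*p) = (p + 3)^2*(p^3 - 9*p^2 + 20*p) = (p - 4)*(p + 3)^2*(p^2 - 5*p) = (p - 5)*(p - 4)*(p + 3)^2*(p)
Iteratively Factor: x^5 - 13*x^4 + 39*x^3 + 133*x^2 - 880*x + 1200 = (x - 3)*(x^4 - 10*x^3 + 9*x^2 + 160*x - 400) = (x - 5)*(x - 3)*(x^3 - 5*x^2 - 16*x + 80) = (x - 5)*(x - 3)*(x + 4)*(x^2 - 9*x + 20) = (x - 5)*(x - 4)*(x - 3)*(x + 4)*(x - 5)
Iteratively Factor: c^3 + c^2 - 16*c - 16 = (c + 4)*(c^2 - 3*c - 4) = (c - 4)*(c + 4)*(c + 1)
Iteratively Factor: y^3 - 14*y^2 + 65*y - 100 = (y - 4)*(y^2 - 10*y + 25) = (y - 5)*(y - 4)*(y - 5)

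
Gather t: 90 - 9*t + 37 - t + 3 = 130 - 10*t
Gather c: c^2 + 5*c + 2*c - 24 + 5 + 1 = c^2 + 7*c - 18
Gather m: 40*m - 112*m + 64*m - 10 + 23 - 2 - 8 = 3 - 8*m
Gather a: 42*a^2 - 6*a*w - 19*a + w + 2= 42*a^2 + a*(-6*w - 19) + w + 2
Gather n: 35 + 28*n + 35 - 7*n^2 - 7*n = -7*n^2 + 21*n + 70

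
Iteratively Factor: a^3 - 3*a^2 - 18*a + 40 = (a + 4)*(a^2 - 7*a + 10) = (a - 2)*(a + 4)*(a - 5)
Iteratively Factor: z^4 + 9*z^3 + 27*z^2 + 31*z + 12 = (z + 3)*(z^3 + 6*z^2 + 9*z + 4) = (z + 1)*(z + 3)*(z^2 + 5*z + 4) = (z + 1)*(z + 3)*(z + 4)*(z + 1)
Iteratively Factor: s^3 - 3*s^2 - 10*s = (s + 2)*(s^2 - 5*s) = (s - 5)*(s + 2)*(s)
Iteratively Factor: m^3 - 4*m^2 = (m)*(m^2 - 4*m) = m^2*(m - 4)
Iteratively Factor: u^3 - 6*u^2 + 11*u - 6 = (u - 3)*(u^2 - 3*u + 2) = (u - 3)*(u - 2)*(u - 1)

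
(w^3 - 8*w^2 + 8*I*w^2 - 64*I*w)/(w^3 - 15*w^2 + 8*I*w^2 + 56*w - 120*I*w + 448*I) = w/(w - 7)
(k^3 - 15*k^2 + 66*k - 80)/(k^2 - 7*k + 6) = (k^3 - 15*k^2 + 66*k - 80)/(k^2 - 7*k + 6)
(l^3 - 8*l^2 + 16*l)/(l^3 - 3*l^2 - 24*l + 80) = l/(l + 5)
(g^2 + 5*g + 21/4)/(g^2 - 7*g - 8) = (g^2 + 5*g + 21/4)/(g^2 - 7*g - 8)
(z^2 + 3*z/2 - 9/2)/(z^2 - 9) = (z - 3/2)/(z - 3)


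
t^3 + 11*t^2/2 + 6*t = t*(t + 3/2)*(t + 4)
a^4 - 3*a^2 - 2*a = a*(a - 2)*(a + 1)^2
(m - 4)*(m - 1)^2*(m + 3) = m^4 - 3*m^3 - 9*m^2 + 23*m - 12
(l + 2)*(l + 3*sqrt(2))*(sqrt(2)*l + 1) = sqrt(2)*l^3 + 2*sqrt(2)*l^2 + 7*l^2 + 3*sqrt(2)*l + 14*l + 6*sqrt(2)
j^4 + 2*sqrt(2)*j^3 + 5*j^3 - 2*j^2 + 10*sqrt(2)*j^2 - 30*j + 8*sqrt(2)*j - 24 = (j + 1)*(j + 4)*(j - sqrt(2))*(j + 3*sqrt(2))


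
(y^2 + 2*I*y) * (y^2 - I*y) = y^4 + I*y^3 + 2*y^2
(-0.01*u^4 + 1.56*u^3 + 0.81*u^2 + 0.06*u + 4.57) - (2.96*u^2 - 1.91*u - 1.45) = -0.01*u^4 + 1.56*u^3 - 2.15*u^2 + 1.97*u + 6.02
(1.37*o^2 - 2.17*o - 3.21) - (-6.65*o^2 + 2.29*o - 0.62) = 8.02*o^2 - 4.46*o - 2.59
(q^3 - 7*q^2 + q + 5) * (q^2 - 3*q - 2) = q^5 - 10*q^4 + 20*q^3 + 16*q^2 - 17*q - 10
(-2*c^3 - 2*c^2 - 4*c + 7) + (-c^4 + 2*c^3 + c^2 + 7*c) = -c^4 - c^2 + 3*c + 7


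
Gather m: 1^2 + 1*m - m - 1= 0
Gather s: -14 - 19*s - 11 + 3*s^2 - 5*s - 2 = 3*s^2 - 24*s - 27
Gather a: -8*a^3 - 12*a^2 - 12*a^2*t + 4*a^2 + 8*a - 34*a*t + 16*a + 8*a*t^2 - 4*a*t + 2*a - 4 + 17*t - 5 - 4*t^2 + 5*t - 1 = -8*a^3 + a^2*(-12*t - 8) + a*(8*t^2 - 38*t + 26) - 4*t^2 + 22*t - 10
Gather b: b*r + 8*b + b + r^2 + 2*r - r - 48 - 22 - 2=b*(r + 9) + r^2 + r - 72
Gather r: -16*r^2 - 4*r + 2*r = -16*r^2 - 2*r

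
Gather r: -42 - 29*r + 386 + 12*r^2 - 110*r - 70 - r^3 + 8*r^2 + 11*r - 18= -r^3 + 20*r^2 - 128*r + 256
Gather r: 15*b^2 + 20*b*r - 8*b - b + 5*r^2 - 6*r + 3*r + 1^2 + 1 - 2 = 15*b^2 - 9*b + 5*r^2 + r*(20*b - 3)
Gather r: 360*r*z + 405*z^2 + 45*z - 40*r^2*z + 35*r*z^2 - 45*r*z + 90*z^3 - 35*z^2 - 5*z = -40*r^2*z + r*(35*z^2 + 315*z) + 90*z^3 + 370*z^2 + 40*z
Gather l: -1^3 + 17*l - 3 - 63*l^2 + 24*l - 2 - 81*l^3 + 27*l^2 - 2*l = -81*l^3 - 36*l^2 + 39*l - 6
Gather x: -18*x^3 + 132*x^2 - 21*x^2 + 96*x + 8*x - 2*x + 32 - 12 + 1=-18*x^3 + 111*x^2 + 102*x + 21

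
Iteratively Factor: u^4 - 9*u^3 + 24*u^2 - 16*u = (u - 1)*(u^3 - 8*u^2 + 16*u) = u*(u - 1)*(u^2 - 8*u + 16) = u*(u - 4)*(u - 1)*(u - 4)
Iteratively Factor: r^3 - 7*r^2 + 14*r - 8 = (r - 1)*(r^2 - 6*r + 8) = (r - 2)*(r - 1)*(r - 4)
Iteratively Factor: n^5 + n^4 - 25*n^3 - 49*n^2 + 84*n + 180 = (n - 2)*(n^4 + 3*n^3 - 19*n^2 - 87*n - 90) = (n - 5)*(n - 2)*(n^3 + 8*n^2 + 21*n + 18) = (n - 5)*(n - 2)*(n + 2)*(n^2 + 6*n + 9) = (n - 5)*(n - 2)*(n + 2)*(n + 3)*(n + 3)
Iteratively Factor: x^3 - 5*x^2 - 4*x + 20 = (x + 2)*(x^2 - 7*x + 10) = (x - 2)*(x + 2)*(x - 5)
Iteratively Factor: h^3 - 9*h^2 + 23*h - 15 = (h - 5)*(h^2 - 4*h + 3) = (h - 5)*(h - 3)*(h - 1)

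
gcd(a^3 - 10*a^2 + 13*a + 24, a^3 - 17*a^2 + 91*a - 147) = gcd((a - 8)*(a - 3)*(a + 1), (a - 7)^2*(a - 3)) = a - 3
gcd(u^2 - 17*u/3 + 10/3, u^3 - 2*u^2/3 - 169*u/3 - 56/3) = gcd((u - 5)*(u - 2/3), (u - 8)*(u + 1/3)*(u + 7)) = 1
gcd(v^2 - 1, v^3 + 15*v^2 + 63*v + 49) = v + 1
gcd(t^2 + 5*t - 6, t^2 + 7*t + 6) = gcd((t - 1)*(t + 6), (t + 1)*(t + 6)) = t + 6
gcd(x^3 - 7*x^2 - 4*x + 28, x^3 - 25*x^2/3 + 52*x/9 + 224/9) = x - 7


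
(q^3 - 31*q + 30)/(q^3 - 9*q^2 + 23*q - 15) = (q + 6)/(q - 3)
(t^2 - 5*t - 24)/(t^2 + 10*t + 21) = (t - 8)/(t + 7)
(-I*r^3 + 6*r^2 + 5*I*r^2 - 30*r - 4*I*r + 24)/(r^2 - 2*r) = (-I*r^3 + r^2*(6 + 5*I) - 2*r*(15 + 2*I) + 24)/(r*(r - 2))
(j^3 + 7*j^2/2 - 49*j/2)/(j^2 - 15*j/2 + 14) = j*(j + 7)/(j - 4)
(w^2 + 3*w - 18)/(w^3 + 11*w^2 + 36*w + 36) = (w - 3)/(w^2 + 5*w + 6)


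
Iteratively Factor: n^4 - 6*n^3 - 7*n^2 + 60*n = (n)*(n^3 - 6*n^2 - 7*n + 60) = n*(n - 4)*(n^2 - 2*n - 15) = n*(n - 4)*(n + 3)*(n - 5)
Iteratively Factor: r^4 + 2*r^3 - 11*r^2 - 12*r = (r - 3)*(r^3 + 5*r^2 + 4*r) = (r - 3)*(r + 1)*(r^2 + 4*r) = r*(r - 3)*(r + 1)*(r + 4)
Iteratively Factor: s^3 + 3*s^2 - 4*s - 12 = (s + 2)*(s^2 + s - 6) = (s + 2)*(s + 3)*(s - 2)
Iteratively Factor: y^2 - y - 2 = (y + 1)*(y - 2)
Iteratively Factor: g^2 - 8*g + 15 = (g - 3)*(g - 5)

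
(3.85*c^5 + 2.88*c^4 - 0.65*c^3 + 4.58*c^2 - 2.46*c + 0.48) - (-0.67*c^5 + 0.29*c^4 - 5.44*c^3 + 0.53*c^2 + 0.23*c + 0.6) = 4.52*c^5 + 2.59*c^4 + 4.79*c^3 + 4.05*c^2 - 2.69*c - 0.12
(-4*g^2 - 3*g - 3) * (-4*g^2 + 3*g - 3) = 16*g^4 + 15*g^2 + 9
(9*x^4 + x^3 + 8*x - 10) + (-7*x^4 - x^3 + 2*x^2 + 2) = 2*x^4 + 2*x^2 + 8*x - 8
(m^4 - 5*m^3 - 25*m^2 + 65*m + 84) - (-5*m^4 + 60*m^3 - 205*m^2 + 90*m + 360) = 6*m^4 - 65*m^3 + 180*m^2 - 25*m - 276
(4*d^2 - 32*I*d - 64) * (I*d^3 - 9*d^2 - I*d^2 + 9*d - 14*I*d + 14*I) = 4*I*d^5 - 4*d^4 - 4*I*d^4 + 4*d^3 + 168*I*d^3 + 128*d^2 - 168*I*d^2 - 128*d + 896*I*d - 896*I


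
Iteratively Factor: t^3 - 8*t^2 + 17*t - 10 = (t - 1)*(t^2 - 7*t + 10) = (t - 5)*(t - 1)*(t - 2)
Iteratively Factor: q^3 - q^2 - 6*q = (q + 2)*(q^2 - 3*q) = (q - 3)*(q + 2)*(q)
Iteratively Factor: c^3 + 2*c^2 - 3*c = (c)*(c^2 + 2*c - 3) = c*(c - 1)*(c + 3)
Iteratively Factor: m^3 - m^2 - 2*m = (m)*(m^2 - m - 2) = m*(m + 1)*(m - 2)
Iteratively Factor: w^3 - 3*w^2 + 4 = (w + 1)*(w^2 - 4*w + 4) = (w - 2)*(w + 1)*(w - 2)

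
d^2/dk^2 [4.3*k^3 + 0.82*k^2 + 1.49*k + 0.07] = 25.8*k + 1.64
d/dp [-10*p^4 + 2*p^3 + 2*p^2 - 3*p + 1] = -40*p^3 + 6*p^2 + 4*p - 3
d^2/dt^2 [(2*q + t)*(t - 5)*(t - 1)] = 4*q + 6*t - 12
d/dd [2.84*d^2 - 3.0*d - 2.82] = 5.68*d - 3.0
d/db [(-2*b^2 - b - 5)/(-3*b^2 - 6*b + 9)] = (3*b^2 - 22*b - 13)/(3*(b^4 + 4*b^3 - 2*b^2 - 12*b + 9))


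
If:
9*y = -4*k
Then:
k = -9*y/4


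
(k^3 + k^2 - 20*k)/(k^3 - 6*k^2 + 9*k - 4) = k*(k + 5)/(k^2 - 2*k + 1)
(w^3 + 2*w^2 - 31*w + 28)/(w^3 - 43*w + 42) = (w - 4)/(w - 6)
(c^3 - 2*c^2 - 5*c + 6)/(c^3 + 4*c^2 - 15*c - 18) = (c^2 + c - 2)/(c^2 + 7*c + 6)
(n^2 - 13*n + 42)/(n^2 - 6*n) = (n - 7)/n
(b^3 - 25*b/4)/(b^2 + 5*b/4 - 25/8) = 2*b*(2*b - 5)/(4*b - 5)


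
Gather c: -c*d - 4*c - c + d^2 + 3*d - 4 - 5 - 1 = c*(-d - 5) + d^2 + 3*d - 10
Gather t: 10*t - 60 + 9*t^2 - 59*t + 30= 9*t^2 - 49*t - 30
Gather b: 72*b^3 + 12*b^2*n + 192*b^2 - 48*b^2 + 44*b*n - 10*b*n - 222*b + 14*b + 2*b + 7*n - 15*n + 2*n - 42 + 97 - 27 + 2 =72*b^3 + b^2*(12*n + 144) + b*(34*n - 206) - 6*n + 30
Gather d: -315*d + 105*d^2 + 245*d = 105*d^2 - 70*d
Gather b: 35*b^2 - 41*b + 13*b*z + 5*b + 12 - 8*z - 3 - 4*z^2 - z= 35*b^2 + b*(13*z - 36) - 4*z^2 - 9*z + 9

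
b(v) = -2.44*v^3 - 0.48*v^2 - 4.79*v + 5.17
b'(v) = -7.32*v^2 - 0.96*v - 4.79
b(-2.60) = 57.26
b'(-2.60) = -51.78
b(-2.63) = 58.83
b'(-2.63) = -52.90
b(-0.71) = 9.20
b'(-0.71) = -7.80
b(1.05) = -3.21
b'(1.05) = -13.87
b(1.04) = -3.08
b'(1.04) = -13.71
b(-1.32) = 16.27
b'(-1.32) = -16.28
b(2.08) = -28.83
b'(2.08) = -38.46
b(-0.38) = 7.05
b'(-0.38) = -5.48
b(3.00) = -79.40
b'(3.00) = -73.55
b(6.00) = -567.89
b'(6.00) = -274.07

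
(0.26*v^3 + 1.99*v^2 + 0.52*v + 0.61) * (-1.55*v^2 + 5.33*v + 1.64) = -0.403*v^5 - 1.6987*v^4 + 10.2271*v^3 + 5.0897*v^2 + 4.1041*v + 1.0004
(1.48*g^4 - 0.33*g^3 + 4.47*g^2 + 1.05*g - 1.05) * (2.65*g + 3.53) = 3.922*g^5 + 4.3499*g^4 + 10.6806*g^3 + 18.5616*g^2 + 0.924*g - 3.7065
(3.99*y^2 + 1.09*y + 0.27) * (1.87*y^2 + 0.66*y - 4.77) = 7.4613*y^4 + 4.6717*y^3 - 17.808*y^2 - 5.0211*y - 1.2879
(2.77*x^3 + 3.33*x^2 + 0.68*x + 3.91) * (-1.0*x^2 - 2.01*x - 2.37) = -2.77*x^5 - 8.8977*x^4 - 13.9382*x^3 - 13.1689*x^2 - 9.4707*x - 9.2667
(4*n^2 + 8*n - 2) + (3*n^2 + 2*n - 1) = 7*n^2 + 10*n - 3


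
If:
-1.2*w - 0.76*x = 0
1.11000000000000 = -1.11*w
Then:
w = -1.00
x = 1.58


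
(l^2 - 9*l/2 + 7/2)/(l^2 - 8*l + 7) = (l - 7/2)/(l - 7)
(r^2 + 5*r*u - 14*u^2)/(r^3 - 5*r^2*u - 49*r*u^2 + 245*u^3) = (r - 2*u)/(r^2 - 12*r*u + 35*u^2)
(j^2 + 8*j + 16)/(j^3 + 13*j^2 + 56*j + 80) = 1/(j + 5)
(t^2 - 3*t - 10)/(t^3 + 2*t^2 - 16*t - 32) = (t - 5)/(t^2 - 16)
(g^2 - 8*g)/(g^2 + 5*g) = (g - 8)/(g + 5)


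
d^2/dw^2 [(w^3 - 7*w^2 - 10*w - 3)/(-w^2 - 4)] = 2*(14*w^3 - 75*w^2 - 168*w + 100)/(w^6 + 12*w^4 + 48*w^2 + 64)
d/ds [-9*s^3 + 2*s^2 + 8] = s*(4 - 27*s)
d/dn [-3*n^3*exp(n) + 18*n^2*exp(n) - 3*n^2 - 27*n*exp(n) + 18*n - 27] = -3*n^3*exp(n) + 9*n^2*exp(n) + 9*n*exp(n) - 6*n - 27*exp(n) + 18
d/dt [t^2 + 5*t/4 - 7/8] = 2*t + 5/4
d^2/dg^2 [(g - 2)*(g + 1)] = 2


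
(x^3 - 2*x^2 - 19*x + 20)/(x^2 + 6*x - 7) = (x^2 - x - 20)/(x + 7)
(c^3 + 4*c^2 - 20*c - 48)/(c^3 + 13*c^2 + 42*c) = (c^2 - 2*c - 8)/(c*(c + 7))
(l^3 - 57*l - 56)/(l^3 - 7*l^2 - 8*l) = (l + 7)/l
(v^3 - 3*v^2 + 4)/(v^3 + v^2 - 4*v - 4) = (v - 2)/(v + 2)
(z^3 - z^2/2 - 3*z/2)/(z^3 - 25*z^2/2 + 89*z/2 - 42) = z*(z + 1)/(z^2 - 11*z + 28)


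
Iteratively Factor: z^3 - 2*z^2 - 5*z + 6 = (z - 3)*(z^2 + z - 2) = (z - 3)*(z + 2)*(z - 1)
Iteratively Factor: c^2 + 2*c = (c + 2)*(c)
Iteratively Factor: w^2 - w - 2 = (w + 1)*(w - 2)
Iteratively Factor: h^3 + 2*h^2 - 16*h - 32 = (h + 2)*(h^2 - 16) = (h + 2)*(h + 4)*(h - 4)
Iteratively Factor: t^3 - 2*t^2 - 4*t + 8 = (t + 2)*(t^2 - 4*t + 4) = (t - 2)*(t + 2)*(t - 2)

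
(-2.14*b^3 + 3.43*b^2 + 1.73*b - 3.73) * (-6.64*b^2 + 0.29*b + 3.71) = 14.2096*b^5 - 23.3958*b^4 - 18.4319*b^3 + 37.9942*b^2 + 5.3366*b - 13.8383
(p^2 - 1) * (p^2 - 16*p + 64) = p^4 - 16*p^3 + 63*p^2 + 16*p - 64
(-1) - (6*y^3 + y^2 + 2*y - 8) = -6*y^3 - y^2 - 2*y + 7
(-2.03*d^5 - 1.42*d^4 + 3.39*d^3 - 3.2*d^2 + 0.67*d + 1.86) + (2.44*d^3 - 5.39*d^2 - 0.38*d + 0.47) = -2.03*d^5 - 1.42*d^4 + 5.83*d^3 - 8.59*d^2 + 0.29*d + 2.33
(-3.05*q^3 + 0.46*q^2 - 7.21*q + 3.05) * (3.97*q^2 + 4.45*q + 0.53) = -12.1085*q^5 - 11.7463*q^4 - 28.1932*q^3 - 19.7322*q^2 + 9.7512*q + 1.6165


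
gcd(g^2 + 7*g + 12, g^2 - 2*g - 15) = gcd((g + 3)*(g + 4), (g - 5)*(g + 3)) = g + 3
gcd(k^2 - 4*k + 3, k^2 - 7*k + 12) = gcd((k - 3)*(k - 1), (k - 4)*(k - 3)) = k - 3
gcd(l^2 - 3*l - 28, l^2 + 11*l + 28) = l + 4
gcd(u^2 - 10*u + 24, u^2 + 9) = 1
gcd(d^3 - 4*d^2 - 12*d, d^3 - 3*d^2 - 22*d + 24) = d - 6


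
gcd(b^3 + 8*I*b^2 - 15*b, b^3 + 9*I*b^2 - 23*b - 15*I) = b^2 + 8*I*b - 15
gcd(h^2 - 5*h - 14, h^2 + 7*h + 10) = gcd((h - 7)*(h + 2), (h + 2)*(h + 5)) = h + 2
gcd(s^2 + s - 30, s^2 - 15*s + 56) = 1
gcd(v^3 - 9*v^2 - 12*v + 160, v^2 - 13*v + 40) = v^2 - 13*v + 40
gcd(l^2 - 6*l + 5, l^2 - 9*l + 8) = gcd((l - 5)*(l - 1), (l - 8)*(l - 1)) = l - 1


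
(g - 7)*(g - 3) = g^2 - 10*g + 21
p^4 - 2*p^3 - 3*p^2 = p^2*(p - 3)*(p + 1)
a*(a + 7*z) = a^2 + 7*a*z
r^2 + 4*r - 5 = (r - 1)*(r + 5)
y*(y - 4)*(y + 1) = y^3 - 3*y^2 - 4*y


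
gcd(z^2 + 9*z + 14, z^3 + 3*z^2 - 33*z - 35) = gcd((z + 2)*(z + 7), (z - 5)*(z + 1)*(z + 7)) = z + 7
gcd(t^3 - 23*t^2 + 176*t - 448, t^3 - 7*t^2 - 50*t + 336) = t - 8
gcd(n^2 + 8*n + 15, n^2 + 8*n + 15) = n^2 + 8*n + 15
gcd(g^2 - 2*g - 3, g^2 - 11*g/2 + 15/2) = g - 3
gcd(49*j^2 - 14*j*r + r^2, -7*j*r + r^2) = -7*j + r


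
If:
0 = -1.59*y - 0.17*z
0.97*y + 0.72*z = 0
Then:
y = 0.00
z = 0.00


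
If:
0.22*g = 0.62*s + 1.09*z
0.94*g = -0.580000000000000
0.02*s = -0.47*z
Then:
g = -0.62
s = -0.24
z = 0.01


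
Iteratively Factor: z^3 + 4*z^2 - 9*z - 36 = (z - 3)*(z^2 + 7*z + 12) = (z - 3)*(z + 3)*(z + 4)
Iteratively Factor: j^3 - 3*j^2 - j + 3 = (j + 1)*(j^2 - 4*j + 3) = (j - 1)*(j + 1)*(j - 3)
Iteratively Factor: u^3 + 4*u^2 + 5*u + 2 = (u + 2)*(u^2 + 2*u + 1) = (u + 1)*(u + 2)*(u + 1)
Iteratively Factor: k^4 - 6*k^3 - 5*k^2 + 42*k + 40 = (k - 4)*(k^3 - 2*k^2 - 13*k - 10) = (k - 5)*(k - 4)*(k^2 + 3*k + 2) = (k - 5)*(k - 4)*(k + 2)*(k + 1)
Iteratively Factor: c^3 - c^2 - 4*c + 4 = (c - 1)*(c^2 - 4) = (c - 2)*(c - 1)*(c + 2)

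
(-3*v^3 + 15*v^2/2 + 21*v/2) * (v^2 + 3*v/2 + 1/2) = -3*v^5 + 3*v^4 + 81*v^3/4 + 39*v^2/2 + 21*v/4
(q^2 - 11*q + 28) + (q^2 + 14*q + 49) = 2*q^2 + 3*q + 77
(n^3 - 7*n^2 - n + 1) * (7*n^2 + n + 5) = 7*n^5 - 48*n^4 - 9*n^3 - 29*n^2 - 4*n + 5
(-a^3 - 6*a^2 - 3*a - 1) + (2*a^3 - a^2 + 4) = a^3 - 7*a^2 - 3*a + 3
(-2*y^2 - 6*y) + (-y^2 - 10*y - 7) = -3*y^2 - 16*y - 7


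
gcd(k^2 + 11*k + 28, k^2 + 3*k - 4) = k + 4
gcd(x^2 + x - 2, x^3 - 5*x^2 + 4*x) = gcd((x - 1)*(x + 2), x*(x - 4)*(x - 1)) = x - 1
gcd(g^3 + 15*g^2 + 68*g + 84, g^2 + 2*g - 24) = g + 6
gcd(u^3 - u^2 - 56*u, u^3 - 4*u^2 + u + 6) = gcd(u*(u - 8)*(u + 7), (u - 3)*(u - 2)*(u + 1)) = 1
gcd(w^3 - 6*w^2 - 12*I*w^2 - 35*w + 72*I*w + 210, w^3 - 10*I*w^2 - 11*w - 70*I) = w^2 - 12*I*w - 35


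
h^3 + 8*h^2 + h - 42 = (h - 2)*(h + 3)*(h + 7)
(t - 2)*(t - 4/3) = t^2 - 10*t/3 + 8/3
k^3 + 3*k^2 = k^2*(k + 3)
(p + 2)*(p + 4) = p^2 + 6*p + 8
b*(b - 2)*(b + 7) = b^3 + 5*b^2 - 14*b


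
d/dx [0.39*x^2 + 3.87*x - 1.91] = 0.78*x + 3.87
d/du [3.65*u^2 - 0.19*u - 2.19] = 7.3*u - 0.19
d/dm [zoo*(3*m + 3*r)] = zoo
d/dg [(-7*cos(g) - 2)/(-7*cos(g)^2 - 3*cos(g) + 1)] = (49*cos(g)^2 + 28*cos(g) + 13)*sin(g)/(-7*sin(g)^2 + 3*cos(g) + 6)^2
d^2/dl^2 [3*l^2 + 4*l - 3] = 6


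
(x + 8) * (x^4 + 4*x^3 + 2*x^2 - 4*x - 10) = x^5 + 12*x^4 + 34*x^3 + 12*x^2 - 42*x - 80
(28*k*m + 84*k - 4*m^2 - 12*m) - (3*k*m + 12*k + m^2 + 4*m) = 25*k*m + 72*k - 5*m^2 - 16*m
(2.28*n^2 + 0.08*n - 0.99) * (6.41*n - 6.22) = 14.6148*n^3 - 13.6688*n^2 - 6.8435*n + 6.1578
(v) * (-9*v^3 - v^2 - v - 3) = -9*v^4 - v^3 - v^2 - 3*v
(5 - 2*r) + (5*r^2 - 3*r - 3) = 5*r^2 - 5*r + 2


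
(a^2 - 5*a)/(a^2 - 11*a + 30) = a/(a - 6)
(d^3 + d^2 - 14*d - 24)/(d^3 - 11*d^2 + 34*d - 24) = (d^2 + 5*d + 6)/(d^2 - 7*d + 6)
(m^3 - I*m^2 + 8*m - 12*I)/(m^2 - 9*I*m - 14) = (m^2 + I*m + 6)/(m - 7*I)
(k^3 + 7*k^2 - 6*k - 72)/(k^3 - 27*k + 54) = (k + 4)/(k - 3)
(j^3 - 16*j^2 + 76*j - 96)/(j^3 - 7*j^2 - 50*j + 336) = (j - 2)/(j + 7)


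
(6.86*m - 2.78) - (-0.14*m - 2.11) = 7.0*m - 0.67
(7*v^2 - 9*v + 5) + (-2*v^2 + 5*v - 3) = 5*v^2 - 4*v + 2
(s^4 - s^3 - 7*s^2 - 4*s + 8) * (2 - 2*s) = -2*s^5 + 4*s^4 + 12*s^3 - 6*s^2 - 24*s + 16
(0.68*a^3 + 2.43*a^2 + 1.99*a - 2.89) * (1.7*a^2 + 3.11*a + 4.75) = 1.156*a^5 + 6.2458*a^4 + 14.1703*a^3 + 12.8184*a^2 + 0.464600000000001*a - 13.7275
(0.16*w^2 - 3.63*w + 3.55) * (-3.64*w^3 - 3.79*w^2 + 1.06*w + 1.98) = -0.5824*w^5 + 12.6068*w^4 + 1.0053*w^3 - 16.9855*w^2 - 3.4244*w + 7.029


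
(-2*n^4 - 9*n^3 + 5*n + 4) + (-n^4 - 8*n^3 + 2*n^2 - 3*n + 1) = -3*n^4 - 17*n^3 + 2*n^2 + 2*n + 5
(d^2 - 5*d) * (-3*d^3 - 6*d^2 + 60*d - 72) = -3*d^5 + 9*d^4 + 90*d^3 - 372*d^2 + 360*d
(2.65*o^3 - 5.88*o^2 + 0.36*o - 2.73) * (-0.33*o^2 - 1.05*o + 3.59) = -0.8745*o^5 - 0.8421*o^4 + 15.5687*o^3 - 20.5863*o^2 + 4.1589*o - 9.8007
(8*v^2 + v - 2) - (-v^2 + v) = 9*v^2 - 2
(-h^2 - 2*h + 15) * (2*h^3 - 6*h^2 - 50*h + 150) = -2*h^5 + 2*h^4 + 92*h^3 - 140*h^2 - 1050*h + 2250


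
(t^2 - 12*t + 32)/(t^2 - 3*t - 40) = (t - 4)/(t + 5)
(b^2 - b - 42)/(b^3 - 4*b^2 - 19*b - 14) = (b + 6)/(b^2 + 3*b + 2)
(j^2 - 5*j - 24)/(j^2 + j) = (j^2 - 5*j - 24)/(j*(j + 1))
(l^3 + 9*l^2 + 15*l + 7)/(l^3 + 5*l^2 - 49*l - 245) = (l^2 + 2*l + 1)/(l^2 - 2*l - 35)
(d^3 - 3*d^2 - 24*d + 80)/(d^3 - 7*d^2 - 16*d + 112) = (d^2 + d - 20)/(d^2 - 3*d - 28)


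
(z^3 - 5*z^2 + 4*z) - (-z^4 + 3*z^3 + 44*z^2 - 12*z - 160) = z^4 - 2*z^3 - 49*z^2 + 16*z + 160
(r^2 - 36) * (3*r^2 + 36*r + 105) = 3*r^4 + 36*r^3 - 3*r^2 - 1296*r - 3780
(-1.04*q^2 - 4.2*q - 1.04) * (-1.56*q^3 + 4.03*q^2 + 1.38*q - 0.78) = 1.6224*q^5 + 2.3608*q^4 - 16.7388*q^3 - 9.176*q^2 + 1.8408*q + 0.8112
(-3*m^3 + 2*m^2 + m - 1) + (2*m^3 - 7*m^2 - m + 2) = -m^3 - 5*m^2 + 1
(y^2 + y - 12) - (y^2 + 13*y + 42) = -12*y - 54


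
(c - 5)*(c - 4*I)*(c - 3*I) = c^3 - 5*c^2 - 7*I*c^2 - 12*c + 35*I*c + 60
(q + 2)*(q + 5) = q^2 + 7*q + 10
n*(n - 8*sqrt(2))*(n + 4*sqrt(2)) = n^3 - 4*sqrt(2)*n^2 - 64*n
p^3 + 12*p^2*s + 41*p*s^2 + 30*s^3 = (p + s)*(p + 5*s)*(p + 6*s)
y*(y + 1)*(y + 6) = y^3 + 7*y^2 + 6*y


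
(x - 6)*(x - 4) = x^2 - 10*x + 24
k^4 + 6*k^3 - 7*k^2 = k^2*(k - 1)*(k + 7)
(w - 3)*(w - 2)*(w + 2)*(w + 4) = w^4 + w^3 - 16*w^2 - 4*w + 48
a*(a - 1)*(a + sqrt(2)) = a^3 - a^2 + sqrt(2)*a^2 - sqrt(2)*a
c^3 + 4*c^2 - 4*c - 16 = (c - 2)*(c + 2)*(c + 4)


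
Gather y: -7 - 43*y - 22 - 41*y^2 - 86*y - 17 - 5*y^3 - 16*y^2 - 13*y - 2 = -5*y^3 - 57*y^2 - 142*y - 48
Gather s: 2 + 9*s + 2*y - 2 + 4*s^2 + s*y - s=4*s^2 + s*(y + 8) + 2*y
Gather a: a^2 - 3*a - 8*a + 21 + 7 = a^2 - 11*a + 28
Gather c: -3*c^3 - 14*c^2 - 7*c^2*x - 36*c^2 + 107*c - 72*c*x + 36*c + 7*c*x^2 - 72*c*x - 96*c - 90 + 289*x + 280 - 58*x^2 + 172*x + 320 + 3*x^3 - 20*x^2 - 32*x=-3*c^3 + c^2*(-7*x - 50) + c*(7*x^2 - 144*x + 47) + 3*x^3 - 78*x^2 + 429*x + 510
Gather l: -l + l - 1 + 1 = 0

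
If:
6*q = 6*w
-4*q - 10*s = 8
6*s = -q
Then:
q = -24/7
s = 4/7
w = -24/7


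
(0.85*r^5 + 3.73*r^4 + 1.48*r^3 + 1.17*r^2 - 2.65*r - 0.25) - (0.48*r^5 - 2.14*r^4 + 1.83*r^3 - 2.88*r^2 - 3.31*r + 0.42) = 0.37*r^5 + 5.87*r^4 - 0.35*r^3 + 4.05*r^2 + 0.66*r - 0.67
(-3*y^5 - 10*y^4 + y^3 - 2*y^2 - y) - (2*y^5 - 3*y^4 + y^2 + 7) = -5*y^5 - 7*y^4 + y^3 - 3*y^2 - y - 7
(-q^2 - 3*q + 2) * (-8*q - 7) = 8*q^3 + 31*q^2 + 5*q - 14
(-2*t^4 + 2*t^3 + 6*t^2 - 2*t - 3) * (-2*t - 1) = 4*t^5 - 2*t^4 - 14*t^3 - 2*t^2 + 8*t + 3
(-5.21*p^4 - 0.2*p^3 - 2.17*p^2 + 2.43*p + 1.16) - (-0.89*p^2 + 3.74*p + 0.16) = -5.21*p^4 - 0.2*p^3 - 1.28*p^2 - 1.31*p + 1.0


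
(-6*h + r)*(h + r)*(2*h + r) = -12*h^3 - 16*h^2*r - 3*h*r^2 + r^3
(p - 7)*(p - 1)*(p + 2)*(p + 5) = p^4 - p^3 - 39*p^2 - 31*p + 70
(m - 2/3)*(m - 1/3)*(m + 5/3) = m^3 + 2*m^2/3 - 13*m/9 + 10/27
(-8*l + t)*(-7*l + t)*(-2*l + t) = -112*l^3 + 86*l^2*t - 17*l*t^2 + t^3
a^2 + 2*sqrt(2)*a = a*(a + 2*sqrt(2))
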